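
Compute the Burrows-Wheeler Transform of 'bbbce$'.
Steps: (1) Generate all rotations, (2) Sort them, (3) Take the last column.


Rotations (sorted):
  0: $bbbce -> last char: e
  1: bbbce$ -> last char: $
  2: bbce$b -> last char: b
  3: bce$bb -> last char: b
  4: ce$bbb -> last char: b
  5: e$bbbc -> last char: c


BWT = e$bbbc


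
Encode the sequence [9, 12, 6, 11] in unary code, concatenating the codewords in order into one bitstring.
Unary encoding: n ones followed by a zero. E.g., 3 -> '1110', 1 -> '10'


Encode each number as n ones followed by a terminating 0:
  9 -> 1111111110 (10 bits)
  12 -> 1111111111110 (13 bits)
  6 -> 1111110 (7 bits)
  11 -> 111111111110 (12 bits)
Total length = 10 + 13 + 7 + 12 = 42 bits.

Unary([9, 12, 6, 11]) = 111111111011111111111101111110111111111110 (42 bits)


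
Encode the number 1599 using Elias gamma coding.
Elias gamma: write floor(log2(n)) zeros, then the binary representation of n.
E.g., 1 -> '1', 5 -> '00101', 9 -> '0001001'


num_bits = floor(log2(1599)) + 1 = 11
leading_zeros = num_bits - 1 = 10
binary(1599) = 11000111111

Elias gamma(1599) = '0000000000' + '11000111111' = 000000000011000111111 (21 bits)


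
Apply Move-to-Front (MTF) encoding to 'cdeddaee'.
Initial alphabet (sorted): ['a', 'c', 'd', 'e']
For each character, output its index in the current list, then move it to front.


MTF encoding:
'c': index 1 in ['a', 'c', 'd', 'e'] -> ['c', 'a', 'd', 'e']
'd': index 2 in ['c', 'a', 'd', 'e'] -> ['d', 'c', 'a', 'e']
'e': index 3 in ['d', 'c', 'a', 'e'] -> ['e', 'd', 'c', 'a']
'd': index 1 in ['e', 'd', 'c', 'a'] -> ['d', 'e', 'c', 'a']
'd': index 0 in ['d', 'e', 'c', 'a'] -> ['d', 'e', 'c', 'a']
'a': index 3 in ['d', 'e', 'c', 'a'] -> ['a', 'd', 'e', 'c']
'e': index 2 in ['a', 'd', 'e', 'c'] -> ['e', 'a', 'd', 'c']
'e': index 0 in ['e', 'a', 'd', 'c'] -> ['e', 'a', 'd', 'c']


Output: [1, 2, 3, 1, 0, 3, 2, 0]


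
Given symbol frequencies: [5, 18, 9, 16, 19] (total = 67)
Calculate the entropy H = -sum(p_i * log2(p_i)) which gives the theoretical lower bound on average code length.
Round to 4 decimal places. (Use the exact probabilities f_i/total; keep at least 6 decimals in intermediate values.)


Per-symbol terms -p_i * log2(p_i) with p_i = f_i/67:
  p = 5/67 = 0.074627: log2(p) = -3.744161, -p*log2(p) = 0.279415
  p = 18/67 = 0.268657: log2(p) = -1.896164, -p*log2(p) = 0.509417
  p = 9/67 = 0.134328: log2(p) = -2.896164, -p*log2(p) = 0.389037
  p = 16/67 = 0.238806: log2(p) = -2.066089, -p*log2(p) = 0.493394
  p = 19/67 = 0.283582: log2(p) = -1.818162, -p*log2(p) = 0.515598
H = 0.279415 + 0.509417 + 0.389037 + 0.493394 + 0.515598 = 2.186861

H = 2.1869 bits/symbol


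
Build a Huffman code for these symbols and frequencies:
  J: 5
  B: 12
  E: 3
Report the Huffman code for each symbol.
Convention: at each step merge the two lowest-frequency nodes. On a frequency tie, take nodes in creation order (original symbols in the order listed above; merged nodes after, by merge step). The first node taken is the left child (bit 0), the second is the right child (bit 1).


Huffman tree construction:
Step 1: Merge E(3) + J(5) = 8
Step 2: Merge (E+J)(8) + B(12) = 20
Read each symbol's code off the tree from the root (left child = 0, right child = 1).

Codes:
  J: 01 (length 2)
  B: 1 (length 1)
  E: 00 (length 2)
Average code length: 28/20 = 1.4000 bits/symbol


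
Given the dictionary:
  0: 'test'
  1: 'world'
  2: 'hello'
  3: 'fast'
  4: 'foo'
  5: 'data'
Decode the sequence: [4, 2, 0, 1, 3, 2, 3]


Look up each index in the dictionary:
  4 -> 'foo'
  2 -> 'hello'
  0 -> 'test'
  1 -> 'world'
  3 -> 'fast'
  2 -> 'hello'
  3 -> 'fast'

Decoded: "foo hello test world fast hello fast"


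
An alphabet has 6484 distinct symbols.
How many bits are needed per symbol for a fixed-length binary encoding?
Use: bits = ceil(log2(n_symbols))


log2(6484) = 12.6627
Bracket: 2^12 = 4096 < 6484 <= 2^13 = 8192
So ceil(log2(6484)) = 13

bits = ceil(log2(6484)) = ceil(12.6627) = 13 bits


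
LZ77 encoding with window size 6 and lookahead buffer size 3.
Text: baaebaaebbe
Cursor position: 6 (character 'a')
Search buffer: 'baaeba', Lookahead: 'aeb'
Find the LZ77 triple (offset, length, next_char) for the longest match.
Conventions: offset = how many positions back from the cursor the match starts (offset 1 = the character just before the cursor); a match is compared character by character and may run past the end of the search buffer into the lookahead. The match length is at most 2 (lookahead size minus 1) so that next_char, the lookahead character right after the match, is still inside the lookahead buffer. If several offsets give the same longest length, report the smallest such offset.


Try each offset into the search buffer:
  offset=1 (pos 5, char 'a'): match length 1
  offset=2 (pos 4, char 'b'): match length 0
  offset=3 (pos 3, char 'e'): match length 0
  offset=4 (pos 2, char 'a'): match length 2
  offset=5 (pos 1, char 'a'): match length 1
  offset=6 (pos 0, char 'b'): match length 0
Longest match has length 2 at offset 4.
next_char = character at position 6 + 2 = 8 -> 'b'

Best match: offset=4, length=2 (matching 'ae' starting at position 2)
LZ77 triple: (4, 2, 'b')


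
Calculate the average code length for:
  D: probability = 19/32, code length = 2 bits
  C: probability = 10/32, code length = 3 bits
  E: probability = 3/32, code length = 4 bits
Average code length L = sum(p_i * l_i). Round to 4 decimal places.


Weighted contributions p_i * l_i:
  D: (19/32) * 2 = 38/32
  C: (10/32) * 3 = 30/32
  E: (3/32) * 4 = 12/32
Sum = (38 + 30 + 12)/32 = 80/32

L = 80/32 = 2.5000 bits/symbol


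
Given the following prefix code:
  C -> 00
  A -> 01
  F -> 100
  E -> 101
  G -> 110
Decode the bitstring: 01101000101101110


Decoding step by step:
Bits 01 -> A
Bits 101 -> E
Bits 00 -> C
Bits 01 -> A
Bits 01 -> A
Bits 101 -> E
Bits 110 -> G


Decoded message: AECAAEG


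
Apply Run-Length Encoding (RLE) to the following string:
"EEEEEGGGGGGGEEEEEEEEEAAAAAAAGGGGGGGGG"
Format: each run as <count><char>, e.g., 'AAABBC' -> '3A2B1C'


Scanning runs left to right:
  i=0: run of 'E' x 5 -> '5E'
  i=5: run of 'G' x 7 -> '7G'
  i=12: run of 'E' x 9 -> '9E'
  i=21: run of 'A' x 7 -> '7A'
  i=28: run of 'G' x 9 -> '9G'

RLE = 5E7G9E7A9G


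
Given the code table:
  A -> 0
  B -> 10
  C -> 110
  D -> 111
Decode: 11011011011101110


Decoding:
110 -> C
110 -> C
110 -> C
111 -> D
0 -> A
111 -> D
0 -> A


Result: CCCDADA


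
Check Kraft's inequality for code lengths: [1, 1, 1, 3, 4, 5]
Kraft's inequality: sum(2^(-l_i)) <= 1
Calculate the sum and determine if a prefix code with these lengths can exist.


Sum = 2^(-1) + 2^(-1) + 2^(-1) + 2^(-3) + 2^(-4) + 2^(-5)
    = 0.5 + 0.5 + 0.5 + 0.125 + 0.0625 + 0.03125
    = 55/32 = 1.71875
Since 1.71875 > 1, Kraft's inequality is NOT satisfied.
A prefix code with these lengths CANNOT exist.

Kraft sum = 1.71875. Not satisfied.


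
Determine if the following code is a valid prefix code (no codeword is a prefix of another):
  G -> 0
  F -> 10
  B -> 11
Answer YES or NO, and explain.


Checking each pair (does one codeword prefix another?):
  G='0' vs F='10': no prefix
  G='0' vs B='11': no prefix
  F='10' vs G='0': no prefix
  F='10' vs B='11': no prefix
  B='11' vs G='0': no prefix
  B='11' vs F='10': no prefix
No violation found over all pairs.

YES -- this is a valid prefix code. No codeword is a prefix of any other codeword.


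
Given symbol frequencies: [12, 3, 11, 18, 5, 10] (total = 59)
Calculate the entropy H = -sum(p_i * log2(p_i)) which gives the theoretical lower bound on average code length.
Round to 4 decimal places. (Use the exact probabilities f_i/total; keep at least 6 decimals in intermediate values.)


Per-symbol terms -p_i * log2(p_i) with p_i = f_i/59:
  p = 12/59 = 0.203390: log2(p) = -2.297681, -p*log2(p) = 0.467325
  p = 3/59 = 0.050847: log2(p) = -4.297681, -p*log2(p) = 0.218526
  p = 11/59 = 0.186441: log2(p) = -2.423211, -p*log2(p) = 0.451785
  p = 18/59 = 0.305085: log2(p) = -1.712718, -p*log2(p) = 0.522524
  p = 5/59 = 0.084746: log2(p) = -3.560715, -p*log2(p) = 0.301756
  p = 10/59 = 0.169492: log2(p) = -2.560715, -p*log2(p) = 0.434019
H = 0.467325 + 0.218526 + 0.451785 + 0.522524 + 0.301756 + 0.434019 = 2.395935

H = 2.3959 bits/symbol


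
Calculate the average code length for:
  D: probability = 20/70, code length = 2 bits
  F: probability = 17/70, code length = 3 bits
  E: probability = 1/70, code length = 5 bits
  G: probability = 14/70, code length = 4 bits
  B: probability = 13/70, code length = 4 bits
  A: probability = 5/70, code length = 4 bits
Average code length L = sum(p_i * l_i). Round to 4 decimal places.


Weighted contributions p_i * l_i:
  D: (20/70) * 2 = 40/70
  F: (17/70) * 3 = 51/70
  E: (1/70) * 5 = 5/70
  G: (14/70) * 4 = 56/70
  B: (13/70) * 4 = 52/70
  A: (5/70) * 4 = 20/70
Sum = (40 + 51 + 5 + 56 + 52 + 20)/70 = 224/70

L = 224/70 = 3.2000 bits/symbol


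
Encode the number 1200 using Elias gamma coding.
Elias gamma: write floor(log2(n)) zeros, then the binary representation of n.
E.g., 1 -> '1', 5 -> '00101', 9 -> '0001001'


num_bits = floor(log2(1200)) + 1 = 11
leading_zeros = num_bits - 1 = 10
binary(1200) = 10010110000

Elias gamma(1200) = '0000000000' + '10010110000' = 000000000010010110000 (21 bits)


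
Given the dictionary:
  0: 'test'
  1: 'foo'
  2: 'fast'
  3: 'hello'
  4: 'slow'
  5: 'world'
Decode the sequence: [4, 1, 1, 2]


Look up each index in the dictionary:
  4 -> 'slow'
  1 -> 'foo'
  1 -> 'foo'
  2 -> 'fast'

Decoded: "slow foo foo fast"


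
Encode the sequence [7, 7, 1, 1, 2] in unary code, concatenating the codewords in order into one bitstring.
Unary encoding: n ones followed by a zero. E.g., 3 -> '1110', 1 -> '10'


Encode each number as n ones followed by a terminating 0:
  7 -> 11111110 (8 bits)
  7 -> 11111110 (8 bits)
  1 -> 10 (2 bits)
  1 -> 10 (2 bits)
  2 -> 110 (3 bits)
Total length = 8 + 8 + 2 + 2 + 3 = 23 bits.

Unary([7, 7, 1, 1, 2]) = 11111110111111101010110 (23 bits)


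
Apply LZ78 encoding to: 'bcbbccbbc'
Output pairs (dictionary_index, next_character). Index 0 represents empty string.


LZ78 encoding steps:
Dictionary: {0: ''}
Step 1: w='' (idx 0), next='b' -> output (0, 'b'), add 'b' as idx 1
Step 2: w='' (idx 0), next='c' -> output (0, 'c'), add 'c' as idx 2
Step 3: w='b' (idx 1), next='b' -> output (1, 'b'), add 'bb' as idx 3
Step 4: w='c' (idx 2), next='c' -> output (2, 'c'), add 'cc' as idx 4
Step 5: w='bb' (idx 3), next='c' -> output (3, 'c'), add 'bbc' as idx 5


Encoded: [(0, 'b'), (0, 'c'), (1, 'b'), (2, 'c'), (3, 'c')]


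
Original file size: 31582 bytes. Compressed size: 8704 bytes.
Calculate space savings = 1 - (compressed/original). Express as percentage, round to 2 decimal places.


ratio = compressed/original = 8704/31582 = 0.2756
savings = 1 - ratio = 1 - 0.2756 = 0.7244
as a percentage: 0.7244 * 100 = 72.44%

Space savings = 1 - 8704/31582 = 72.44%


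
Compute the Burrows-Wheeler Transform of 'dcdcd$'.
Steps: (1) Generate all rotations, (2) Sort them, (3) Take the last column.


Rotations (sorted):
  0: $dcdcd -> last char: d
  1: cd$dcd -> last char: d
  2: cdcd$d -> last char: d
  3: d$dcdc -> last char: c
  4: dcd$dc -> last char: c
  5: dcdcd$ -> last char: $


BWT = dddcc$


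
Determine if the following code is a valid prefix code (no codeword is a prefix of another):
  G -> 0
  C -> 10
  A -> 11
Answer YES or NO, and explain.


Checking each pair (does one codeword prefix another?):
  G='0' vs C='10': no prefix
  G='0' vs A='11': no prefix
  C='10' vs G='0': no prefix
  C='10' vs A='11': no prefix
  A='11' vs G='0': no prefix
  A='11' vs C='10': no prefix
No violation found over all pairs.

YES -- this is a valid prefix code. No codeword is a prefix of any other codeword.


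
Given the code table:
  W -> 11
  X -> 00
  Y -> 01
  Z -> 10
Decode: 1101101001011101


Decoding:
11 -> W
01 -> Y
10 -> Z
10 -> Z
01 -> Y
01 -> Y
11 -> W
01 -> Y


Result: WYZZYYWY


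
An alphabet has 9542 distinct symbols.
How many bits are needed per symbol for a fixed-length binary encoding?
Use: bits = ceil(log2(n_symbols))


log2(9542) = 13.2201
Bracket: 2^13 = 8192 < 9542 <= 2^14 = 16384
So ceil(log2(9542)) = 14

bits = ceil(log2(9542)) = ceil(13.2201) = 14 bits


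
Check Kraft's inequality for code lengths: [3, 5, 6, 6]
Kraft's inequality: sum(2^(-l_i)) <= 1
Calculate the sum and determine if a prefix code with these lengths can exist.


Sum = 2^(-3) + 2^(-5) + 2^(-6) + 2^(-6)
    = 0.125 + 0.03125 + 0.015625 + 0.015625
    = 12/64 = 0.1875
Since 0.1875 <= 1, Kraft's inequality IS satisfied.
A prefix code with these lengths CAN exist.

Kraft sum = 0.1875. Satisfied.


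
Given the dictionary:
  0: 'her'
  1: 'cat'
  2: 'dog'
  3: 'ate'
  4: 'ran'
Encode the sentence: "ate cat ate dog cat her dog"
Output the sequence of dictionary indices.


Look up each word in the dictionary:
  'ate' -> 3
  'cat' -> 1
  'ate' -> 3
  'dog' -> 2
  'cat' -> 1
  'her' -> 0
  'dog' -> 2

Encoded: [3, 1, 3, 2, 1, 0, 2]


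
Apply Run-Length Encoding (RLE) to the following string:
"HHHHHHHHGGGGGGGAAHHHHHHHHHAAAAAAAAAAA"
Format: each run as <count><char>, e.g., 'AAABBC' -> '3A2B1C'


Scanning runs left to right:
  i=0: run of 'H' x 8 -> '8H'
  i=8: run of 'G' x 7 -> '7G'
  i=15: run of 'A' x 2 -> '2A'
  i=17: run of 'H' x 9 -> '9H'
  i=26: run of 'A' x 11 -> '11A'

RLE = 8H7G2A9H11A


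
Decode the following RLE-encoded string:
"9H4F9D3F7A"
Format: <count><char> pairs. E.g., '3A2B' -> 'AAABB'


Expanding each <count><char> pair:
  9H -> 'HHHHHHHHH'
  4F -> 'FFFF'
  9D -> 'DDDDDDDDD'
  3F -> 'FFF'
  7A -> 'AAAAAAA'

Decoded = HHHHHHHHHFFFFDDDDDDDDDFFFAAAAAAA


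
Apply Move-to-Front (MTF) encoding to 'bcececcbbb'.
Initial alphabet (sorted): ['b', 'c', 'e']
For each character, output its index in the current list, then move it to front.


MTF encoding:
'b': index 0 in ['b', 'c', 'e'] -> ['b', 'c', 'e']
'c': index 1 in ['b', 'c', 'e'] -> ['c', 'b', 'e']
'e': index 2 in ['c', 'b', 'e'] -> ['e', 'c', 'b']
'c': index 1 in ['e', 'c', 'b'] -> ['c', 'e', 'b']
'e': index 1 in ['c', 'e', 'b'] -> ['e', 'c', 'b']
'c': index 1 in ['e', 'c', 'b'] -> ['c', 'e', 'b']
'c': index 0 in ['c', 'e', 'b'] -> ['c', 'e', 'b']
'b': index 2 in ['c', 'e', 'b'] -> ['b', 'c', 'e']
'b': index 0 in ['b', 'c', 'e'] -> ['b', 'c', 'e']
'b': index 0 in ['b', 'c', 'e'] -> ['b', 'c', 'e']


Output: [0, 1, 2, 1, 1, 1, 0, 2, 0, 0]


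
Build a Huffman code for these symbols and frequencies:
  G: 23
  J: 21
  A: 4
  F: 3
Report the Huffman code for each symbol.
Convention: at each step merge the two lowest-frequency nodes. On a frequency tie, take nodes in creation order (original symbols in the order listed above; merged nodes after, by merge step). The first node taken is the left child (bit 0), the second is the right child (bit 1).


Huffman tree construction:
Step 1: Merge F(3) + A(4) = 7
Step 2: Merge (F+A)(7) + J(21) = 28
Step 3: Merge G(23) + ((F+A)+J)(28) = 51
Read each symbol's code off the tree from the root (left child = 0, right child = 1).

Codes:
  G: 0 (length 1)
  J: 11 (length 2)
  A: 101 (length 3)
  F: 100 (length 3)
Average code length: 86/51 = 1.6863 bits/symbol


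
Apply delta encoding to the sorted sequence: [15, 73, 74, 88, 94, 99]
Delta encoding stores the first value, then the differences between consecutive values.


First value: 15
Deltas:
  73 - 15 = 58
  74 - 73 = 1
  88 - 74 = 14
  94 - 88 = 6
  99 - 94 = 5


Delta encoded: [15, 58, 1, 14, 6, 5]


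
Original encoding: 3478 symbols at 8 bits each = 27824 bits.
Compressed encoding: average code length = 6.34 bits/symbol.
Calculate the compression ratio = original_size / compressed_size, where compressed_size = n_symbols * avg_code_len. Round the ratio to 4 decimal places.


original_size = n_symbols * orig_bits = 3478 * 8 = 27824 bits
compressed_size = n_symbols * avg_code_len = 3478 * 6.34 = 22050.52 bits
ratio = original_size / compressed_size = 27824 / 22050.52 = 1.2618

Compression ratio = 1.2618


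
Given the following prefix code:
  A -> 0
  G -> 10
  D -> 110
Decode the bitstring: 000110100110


Decoding step by step:
Bits 0 -> A
Bits 0 -> A
Bits 0 -> A
Bits 110 -> D
Bits 10 -> G
Bits 0 -> A
Bits 110 -> D


Decoded message: AAADGAD


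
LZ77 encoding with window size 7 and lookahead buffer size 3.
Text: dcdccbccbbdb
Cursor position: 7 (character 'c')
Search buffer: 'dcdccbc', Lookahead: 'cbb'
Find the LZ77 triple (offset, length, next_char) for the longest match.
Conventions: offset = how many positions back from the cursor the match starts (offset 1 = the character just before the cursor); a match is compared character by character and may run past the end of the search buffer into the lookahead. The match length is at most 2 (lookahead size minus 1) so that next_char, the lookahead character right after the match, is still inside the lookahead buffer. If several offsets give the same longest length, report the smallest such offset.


Try each offset into the search buffer:
  offset=1 (pos 6, char 'c'): match length 1
  offset=2 (pos 5, char 'b'): match length 0
  offset=3 (pos 4, char 'c'): match length 2
  offset=4 (pos 3, char 'c'): match length 1
  offset=5 (pos 2, char 'd'): match length 0
  offset=6 (pos 1, char 'c'): match length 1
  offset=7 (pos 0, char 'd'): match length 0
Longest match has length 2 at offset 3.
next_char = character at position 7 + 2 = 9 -> 'b'

Best match: offset=3, length=2 (matching 'cb' starting at position 4)
LZ77 triple: (3, 2, 'b')


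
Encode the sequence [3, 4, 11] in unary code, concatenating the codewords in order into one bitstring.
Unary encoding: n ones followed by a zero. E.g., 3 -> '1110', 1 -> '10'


Encode each number as n ones followed by a terminating 0:
  3 -> 1110 (4 bits)
  4 -> 11110 (5 bits)
  11 -> 111111111110 (12 bits)
Total length = 4 + 5 + 12 = 21 bits.

Unary([3, 4, 11]) = 111011110111111111110 (21 bits)


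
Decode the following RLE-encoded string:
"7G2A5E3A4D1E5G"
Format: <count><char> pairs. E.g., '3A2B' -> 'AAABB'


Expanding each <count><char> pair:
  7G -> 'GGGGGGG'
  2A -> 'AA'
  5E -> 'EEEEE'
  3A -> 'AAA'
  4D -> 'DDDD'
  1E -> 'E'
  5G -> 'GGGGG'

Decoded = GGGGGGGAAEEEEEAAADDDDEGGGGG


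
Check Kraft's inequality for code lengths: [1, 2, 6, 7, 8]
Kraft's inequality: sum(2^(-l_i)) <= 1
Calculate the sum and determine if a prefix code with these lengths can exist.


Sum = 2^(-1) + 2^(-2) + 2^(-6) + 2^(-7) + 2^(-8)
    = 0.5 + 0.25 + 0.015625 + 0.0078125 + 0.00390625
    = 199/256 = 0.77734375
Since 0.77734375 <= 1, Kraft's inequality IS satisfied.
A prefix code with these lengths CAN exist.

Kraft sum = 0.77734375. Satisfied.


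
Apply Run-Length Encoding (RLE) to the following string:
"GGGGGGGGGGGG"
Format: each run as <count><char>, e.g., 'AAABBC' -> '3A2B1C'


Scanning runs left to right:
  i=0: run of 'G' x 12 -> '12G'

RLE = 12G


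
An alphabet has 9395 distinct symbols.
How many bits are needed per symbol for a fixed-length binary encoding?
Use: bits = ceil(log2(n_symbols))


log2(9395) = 13.1977
Bracket: 2^13 = 8192 < 9395 <= 2^14 = 16384
So ceil(log2(9395)) = 14

bits = ceil(log2(9395)) = ceil(13.1977) = 14 bits


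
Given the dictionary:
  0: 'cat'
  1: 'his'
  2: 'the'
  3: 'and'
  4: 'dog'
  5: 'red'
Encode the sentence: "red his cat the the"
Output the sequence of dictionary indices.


Look up each word in the dictionary:
  'red' -> 5
  'his' -> 1
  'cat' -> 0
  'the' -> 2
  'the' -> 2

Encoded: [5, 1, 0, 2, 2]


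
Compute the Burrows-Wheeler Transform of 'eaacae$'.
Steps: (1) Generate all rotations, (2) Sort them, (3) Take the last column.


Rotations (sorted):
  0: $eaacae -> last char: e
  1: aacae$e -> last char: e
  2: acae$ea -> last char: a
  3: ae$eaac -> last char: c
  4: cae$eaa -> last char: a
  5: e$eaaca -> last char: a
  6: eaacae$ -> last char: $


BWT = eeacaa$


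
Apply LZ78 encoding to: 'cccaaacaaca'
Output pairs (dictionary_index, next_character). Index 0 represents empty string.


LZ78 encoding steps:
Dictionary: {0: ''}
Step 1: w='' (idx 0), next='c' -> output (0, 'c'), add 'c' as idx 1
Step 2: w='c' (idx 1), next='c' -> output (1, 'c'), add 'cc' as idx 2
Step 3: w='' (idx 0), next='a' -> output (0, 'a'), add 'a' as idx 3
Step 4: w='a' (idx 3), next='a' -> output (3, 'a'), add 'aa' as idx 4
Step 5: w='c' (idx 1), next='a' -> output (1, 'a'), add 'ca' as idx 5
Step 6: w='a' (idx 3), next='c' -> output (3, 'c'), add 'ac' as idx 6
Step 7: w='a' (idx 3), end of input -> output (3, '')


Encoded: [(0, 'c'), (1, 'c'), (0, 'a'), (3, 'a'), (1, 'a'), (3, 'c'), (3, '')]


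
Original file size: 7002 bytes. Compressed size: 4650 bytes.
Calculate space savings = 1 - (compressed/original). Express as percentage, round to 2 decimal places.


ratio = compressed/original = 4650/7002 = 0.664096
savings = 1 - ratio = 1 - 0.664096 = 0.335904
as a percentage: 0.335904 * 100 = 33.59%

Space savings = 1 - 4650/7002 = 33.59%


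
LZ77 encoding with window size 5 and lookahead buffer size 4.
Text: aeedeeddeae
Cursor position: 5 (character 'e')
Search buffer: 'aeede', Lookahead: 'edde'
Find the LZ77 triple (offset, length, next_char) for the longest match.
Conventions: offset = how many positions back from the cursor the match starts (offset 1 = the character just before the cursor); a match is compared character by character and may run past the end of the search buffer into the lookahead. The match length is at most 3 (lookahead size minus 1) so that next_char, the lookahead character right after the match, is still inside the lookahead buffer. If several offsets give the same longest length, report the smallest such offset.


Try each offset into the search buffer:
  offset=1 (pos 4, char 'e'): match length 1
  offset=2 (pos 3, char 'd'): match length 0
  offset=3 (pos 2, char 'e'): match length 2
  offset=4 (pos 1, char 'e'): match length 1
  offset=5 (pos 0, char 'a'): match length 0
Longest match has length 2 at offset 3.
next_char = character at position 5 + 2 = 7 -> 'd'

Best match: offset=3, length=2 (matching 'ed' starting at position 2)
LZ77 triple: (3, 2, 'd')


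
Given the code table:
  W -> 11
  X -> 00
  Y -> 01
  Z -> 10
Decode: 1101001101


Decoding:
11 -> W
01 -> Y
00 -> X
11 -> W
01 -> Y


Result: WYXWY


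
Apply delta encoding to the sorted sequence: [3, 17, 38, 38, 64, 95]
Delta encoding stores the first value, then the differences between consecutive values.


First value: 3
Deltas:
  17 - 3 = 14
  38 - 17 = 21
  38 - 38 = 0
  64 - 38 = 26
  95 - 64 = 31


Delta encoded: [3, 14, 21, 0, 26, 31]


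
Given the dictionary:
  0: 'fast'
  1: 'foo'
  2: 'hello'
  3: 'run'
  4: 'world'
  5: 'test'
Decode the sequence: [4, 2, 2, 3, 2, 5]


Look up each index in the dictionary:
  4 -> 'world'
  2 -> 'hello'
  2 -> 'hello'
  3 -> 'run'
  2 -> 'hello'
  5 -> 'test'

Decoded: "world hello hello run hello test"


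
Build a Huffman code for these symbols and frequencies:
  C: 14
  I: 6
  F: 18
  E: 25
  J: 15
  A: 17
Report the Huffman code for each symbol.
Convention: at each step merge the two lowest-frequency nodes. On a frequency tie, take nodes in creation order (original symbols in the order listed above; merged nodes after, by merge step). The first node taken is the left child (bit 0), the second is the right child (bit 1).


Huffman tree construction:
Step 1: Merge I(6) + C(14) = 20
Step 2: Merge J(15) + A(17) = 32
Step 3: Merge F(18) + (I+C)(20) = 38
Step 4: Merge E(25) + (J+A)(32) = 57
Step 5: Merge (F+(I+C))(38) + (E+(J+A))(57) = 95
Read each symbol's code off the tree from the root (left child = 0, right child = 1).

Codes:
  C: 011 (length 3)
  I: 010 (length 3)
  F: 00 (length 2)
  E: 10 (length 2)
  J: 110 (length 3)
  A: 111 (length 3)
Average code length: 242/95 = 2.5474 bits/symbol


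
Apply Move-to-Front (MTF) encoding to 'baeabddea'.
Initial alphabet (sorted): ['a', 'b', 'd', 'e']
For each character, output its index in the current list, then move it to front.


MTF encoding:
'b': index 1 in ['a', 'b', 'd', 'e'] -> ['b', 'a', 'd', 'e']
'a': index 1 in ['b', 'a', 'd', 'e'] -> ['a', 'b', 'd', 'e']
'e': index 3 in ['a', 'b', 'd', 'e'] -> ['e', 'a', 'b', 'd']
'a': index 1 in ['e', 'a', 'b', 'd'] -> ['a', 'e', 'b', 'd']
'b': index 2 in ['a', 'e', 'b', 'd'] -> ['b', 'a', 'e', 'd']
'd': index 3 in ['b', 'a', 'e', 'd'] -> ['d', 'b', 'a', 'e']
'd': index 0 in ['d', 'b', 'a', 'e'] -> ['d', 'b', 'a', 'e']
'e': index 3 in ['d', 'b', 'a', 'e'] -> ['e', 'd', 'b', 'a']
'a': index 3 in ['e', 'd', 'b', 'a'] -> ['a', 'e', 'd', 'b']


Output: [1, 1, 3, 1, 2, 3, 0, 3, 3]


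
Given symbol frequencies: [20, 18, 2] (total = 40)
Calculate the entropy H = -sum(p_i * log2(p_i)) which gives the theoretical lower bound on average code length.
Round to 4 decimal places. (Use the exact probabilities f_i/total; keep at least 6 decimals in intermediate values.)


Per-symbol terms -p_i * log2(p_i) with p_i = f_i/40:
  p = 20/40 = 0.500000: log2(p) = -1.000000, -p*log2(p) = 0.500000
  p = 18/40 = 0.450000: log2(p) = -1.152003, -p*log2(p) = 0.518401
  p = 2/40 = 0.050000: log2(p) = -4.321928, -p*log2(p) = 0.216096
H = 0.500000 + 0.518401 + 0.216096 = 1.234497

H = 1.2345 bits/symbol


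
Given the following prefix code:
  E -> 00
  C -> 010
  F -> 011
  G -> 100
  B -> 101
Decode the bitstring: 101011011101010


Decoding step by step:
Bits 101 -> B
Bits 011 -> F
Bits 011 -> F
Bits 101 -> B
Bits 010 -> C


Decoded message: BFFBC


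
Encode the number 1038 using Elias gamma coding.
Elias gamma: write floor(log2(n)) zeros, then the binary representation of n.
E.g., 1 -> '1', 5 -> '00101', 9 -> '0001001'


num_bits = floor(log2(1038)) + 1 = 11
leading_zeros = num_bits - 1 = 10
binary(1038) = 10000001110

Elias gamma(1038) = '0000000000' + '10000001110' = 000000000010000001110 (21 bits)


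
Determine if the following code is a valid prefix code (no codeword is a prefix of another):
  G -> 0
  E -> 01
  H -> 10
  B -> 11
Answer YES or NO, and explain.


Checking each pair (does one codeword prefix another?):
  G='0' vs E='01': prefix -- VIOLATION

NO -- this is NOT a valid prefix code. G (0) is a prefix of E (01).


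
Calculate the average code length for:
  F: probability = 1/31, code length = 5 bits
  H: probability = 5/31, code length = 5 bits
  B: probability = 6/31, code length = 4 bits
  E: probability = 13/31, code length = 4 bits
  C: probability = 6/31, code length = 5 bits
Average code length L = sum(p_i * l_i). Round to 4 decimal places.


Weighted contributions p_i * l_i:
  F: (1/31) * 5 = 5/31
  H: (5/31) * 5 = 25/31
  B: (6/31) * 4 = 24/31
  E: (13/31) * 4 = 52/31
  C: (6/31) * 5 = 30/31
Sum = (5 + 25 + 24 + 52 + 30)/31 = 136/31

L = 136/31 = 4.3871 bits/symbol


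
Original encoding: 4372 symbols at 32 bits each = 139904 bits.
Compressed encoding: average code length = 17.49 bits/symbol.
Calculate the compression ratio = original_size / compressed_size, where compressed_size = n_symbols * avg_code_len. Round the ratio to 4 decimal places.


original_size = n_symbols * orig_bits = 4372 * 32 = 139904 bits
compressed_size = n_symbols * avg_code_len = 4372 * 17.49 = 76466.28 bits
ratio = original_size / compressed_size = 139904 / 76466.28 = 1.8296

Compression ratio = 1.8296


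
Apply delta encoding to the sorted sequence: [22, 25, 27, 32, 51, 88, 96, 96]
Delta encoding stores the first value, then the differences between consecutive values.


First value: 22
Deltas:
  25 - 22 = 3
  27 - 25 = 2
  32 - 27 = 5
  51 - 32 = 19
  88 - 51 = 37
  96 - 88 = 8
  96 - 96 = 0


Delta encoded: [22, 3, 2, 5, 19, 37, 8, 0]


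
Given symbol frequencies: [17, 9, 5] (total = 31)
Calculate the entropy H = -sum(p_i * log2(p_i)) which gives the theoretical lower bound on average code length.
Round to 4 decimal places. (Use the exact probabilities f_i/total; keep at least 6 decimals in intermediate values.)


Per-symbol terms -p_i * log2(p_i) with p_i = f_i/31:
  p = 17/31 = 0.548387: log2(p) = -0.866733, -p*log2(p) = 0.475305
  p = 9/31 = 0.290323: log2(p) = -1.784271, -p*log2(p) = 0.518014
  p = 5/31 = 0.161290: log2(p) = -2.632268, -p*log2(p) = 0.424559
H = 0.475305 + 0.518014 + 0.424559 = 1.417878

H = 1.4179 bits/symbol


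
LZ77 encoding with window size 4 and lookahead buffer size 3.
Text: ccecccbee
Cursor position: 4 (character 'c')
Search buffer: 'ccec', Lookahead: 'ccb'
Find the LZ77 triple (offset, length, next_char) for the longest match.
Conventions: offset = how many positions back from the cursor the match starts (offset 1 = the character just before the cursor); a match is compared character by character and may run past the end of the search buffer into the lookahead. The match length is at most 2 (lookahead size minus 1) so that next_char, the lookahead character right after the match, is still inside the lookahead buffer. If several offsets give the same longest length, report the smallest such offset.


Try each offset into the search buffer:
  offset=1 (pos 3, char 'c'): match length 2
  offset=2 (pos 2, char 'e'): match length 0
  offset=3 (pos 1, char 'c'): match length 1
  offset=4 (pos 0, char 'c'): match length 2
Longest match has length 2, found at offsets 1, 4; take the smallest, offset 1.
next_char = character at position 4 + 2 = 6 -> 'b'

Best match: offset=1, length=2 (matching 'cc' starting at position 3)
LZ77 triple: (1, 2, 'b')


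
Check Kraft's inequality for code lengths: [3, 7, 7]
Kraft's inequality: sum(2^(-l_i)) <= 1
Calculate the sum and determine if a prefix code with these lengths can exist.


Sum = 2^(-3) + 2^(-7) + 2^(-7)
    = 0.125 + 0.0078125 + 0.0078125
    = 18/128 = 0.140625
Since 0.140625 <= 1, Kraft's inequality IS satisfied.
A prefix code with these lengths CAN exist.

Kraft sum = 0.140625. Satisfied.


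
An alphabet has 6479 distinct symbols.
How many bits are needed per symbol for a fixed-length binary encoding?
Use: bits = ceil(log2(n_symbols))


log2(6479) = 12.6616
Bracket: 2^12 = 4096 < 6479 <= 2^13 = 8192
So ceil(log2(6479)) = 13

bits = ceil(log2(6479)) = ceil(12.6616) = 13 bits


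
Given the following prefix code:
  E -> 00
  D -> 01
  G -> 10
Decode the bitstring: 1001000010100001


Decoding step by step:
Bits 10 -> G
Bits 01 -> D
Bits 00 -> E
Bits 00 -> E
Bits 10 -> G
Bits 10 -> G
Bits 00 -> E
Bits 01 -> D


Decoded message: GDEEGGED


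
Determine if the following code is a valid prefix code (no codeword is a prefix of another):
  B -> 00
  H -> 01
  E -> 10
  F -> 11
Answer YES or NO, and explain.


Checking each pair (does one codeword prefix another?):
  B='00' vs H='01': no prefix
  B='00' vs E='10': no prefix
  B='00' vs F='11': no prefix
  H='01' vs B='00': no prefix
  H='01' vs E='10': no prefix
  H='01' vs F='11': no prefix
  E='10' vs B='00': no prefix
  E='10' vs H='01': no prefix
  E='10' vs F='11': no prefix
  F='11' vs B='00': no prefix
  F='11' vs H='01': no prefix
  F='11' vs E='10': no prefix
No violation found over all pairs.

YES -- this is a valid prefix code. No codeword is a prefix of any other codeword.


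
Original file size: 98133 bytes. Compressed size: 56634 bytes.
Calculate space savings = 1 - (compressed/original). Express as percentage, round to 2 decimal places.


ratio = compressed/original = 56634/98133 = 0.577115
savings = 1 - ratio = 1 - 0.577115 = 0.422885
as a percentage: 0.422885 * 100 = 42.29%

Space savings = 1 - 56634/98133 = 42.29%


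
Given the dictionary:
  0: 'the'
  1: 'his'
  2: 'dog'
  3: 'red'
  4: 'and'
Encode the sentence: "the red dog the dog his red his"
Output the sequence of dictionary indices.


Look up each word in the dictionary:
  'the' -> 0
  'red' -> 3
  'dog' -> 2
  'the' -> 0
  'dog' -> 2
  'his' -> 1
  'red' -> 3
  'his' -> 1

Encoded: [0, 3, 2, 0, 2, 1, 3, 1]


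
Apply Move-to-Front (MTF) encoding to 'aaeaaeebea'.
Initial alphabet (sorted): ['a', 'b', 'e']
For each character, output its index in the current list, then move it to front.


MTF encoding:
'a': index 0 in ['a', 'b', 'e'] -> ['a', 'b', 'e']
'a': index 0 in ['a', 'b', 'e'] -> ['a', 'b', 'e']
'e': index 2 in ['a', 'b', 'e'] -> ['e', 'a', 'b']
'a': index 1 in ['e', 'a', 'b'] -> ['a', 'e', 'b']
'a': index 0 in ['a', 'e', 'b'] -> ['a', 'e', 'b']
'e': index 1 in ['a', 'e', 'b'] -> ['e', 'a', 'b']
'e': index 0 in ['e', 'a', 'b'] -> ['e', 'a', 'b']
'b': index 2 in ['e', 'a', 'b'] -> ['b', 'e', 'a']
'e': index 1 in ['b', 'e', 'a'] -> ['e', 'b', 'a']
'a': index 2 in ['e', 'b', 'a'] -> ['a', 'e', 'b']


Output: [0, 0, 2, 1, 0, 1, 0, 2, 1, 2]


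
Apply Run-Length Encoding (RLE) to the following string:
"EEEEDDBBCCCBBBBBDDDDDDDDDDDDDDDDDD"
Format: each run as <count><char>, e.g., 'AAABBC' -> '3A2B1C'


Scanning runs left to right:
  i=0: run of 'E' x 4 -> '4E'
  i=4: run of 'D' x 2 -> '2D'
  i=6: run of 'B' x 2 -> '2B'
  i=8: run of 'C' x 3 -> '3C'
  i=11: run of 'B' x 5 -> '5B'
  i=16: run of 'D' x 18 -> '18D'

RLE = 4E2D2B3C5B18D


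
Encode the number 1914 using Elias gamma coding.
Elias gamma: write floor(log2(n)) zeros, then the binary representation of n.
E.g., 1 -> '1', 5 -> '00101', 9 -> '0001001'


num_bits = floor(log2(1914)) + 1 = 11
leading_zeros = num_bits - 1 = 10
binary(1914) = 11101111010

Elias gamma(1914) = '0000000000' + '11101111010' = 000000000011101111010 (21 bits)


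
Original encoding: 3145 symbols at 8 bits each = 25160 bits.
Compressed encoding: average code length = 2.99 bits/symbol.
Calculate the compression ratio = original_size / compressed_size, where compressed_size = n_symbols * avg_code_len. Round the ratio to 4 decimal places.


original_size = n_symbols * orig_bits = 3145 * 8 = 25160 bits
compressed_size = n_symbols * avg_code_len = 3145 * 2.99 = 9403.55 bits
ratio = original_size / compressed_size = 25160 / 9403.55 = 2.6756

Compression ratio = 2.6756


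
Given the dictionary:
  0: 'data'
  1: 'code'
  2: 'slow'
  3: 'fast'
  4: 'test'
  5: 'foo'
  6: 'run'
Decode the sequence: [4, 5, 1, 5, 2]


Look up each index in the dictionary:
  4 -> 'test'
  5 -> 'foo'
  1 -> 'code'
  5 -> 'foo'
  2 -> 'slow'

Decoded: "test foo code foo slow"


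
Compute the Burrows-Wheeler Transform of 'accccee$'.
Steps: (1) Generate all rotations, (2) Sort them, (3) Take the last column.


Rotations (sorted):
  0: $accccee -> last char: e
  1: accccee$ -> last char: $
  2: ccccee$a -> last char: a
  3: cccee$ac -> last char: c
  4: ccee$acc -> last char: c
  5: cee$accc -> last char: c
  6: e$acccce -> last char: e
  7: ee$acccc -> last char: c


BWT = e$acccec


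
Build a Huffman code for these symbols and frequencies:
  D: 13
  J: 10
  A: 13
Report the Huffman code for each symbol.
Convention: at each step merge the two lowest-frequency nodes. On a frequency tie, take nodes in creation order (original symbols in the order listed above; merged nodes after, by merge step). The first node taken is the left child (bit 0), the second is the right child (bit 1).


Huffman tree construction:
Step 1: Merge J(10) + D(13) = 23
Step 2: Merge A(13) + (J+D)(23) = 36
Read each symbol's code off the tree from the root (left child = 0, right child = 1).

Codes:
  D: 11 (length 2)
  J: 10 (length 2)
  A: 0 (length 1)
Average code length: 59/36 = 1.6389 bits/symbol


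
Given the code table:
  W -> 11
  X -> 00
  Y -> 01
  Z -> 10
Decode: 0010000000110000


Decoding:
00 -> X
10 -> Z
00 -> X
00 -> X
00 -> X
11 -> W
00 -> X
00 -> X


Result: XZXXXWXX


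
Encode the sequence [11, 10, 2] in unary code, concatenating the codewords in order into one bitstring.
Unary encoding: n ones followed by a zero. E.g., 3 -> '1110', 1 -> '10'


Encode each number as n ones followed by a terminating 0:
  11 -> 111111111110 (12 bits)
  10 -> 11111111110 (11 bits)
  2 -> 110 (3 bits)
Total length = 12 + 11 + 3 = 26 bits.

Unary([11, 10, 2]) = 11111111111011111111110110 (26 bits)


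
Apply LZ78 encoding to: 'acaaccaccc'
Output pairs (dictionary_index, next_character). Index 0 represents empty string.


LZ78 encoding steps:
Dictionary: {0: ''}
Step 1: w='' (idx 0), next='a' -> output (0, 'a'), add 'a' as idx 1
Step 2: w='' (idx 0), next='c' -> output (0, 'c'), add 'c' as idx 2
Step 3: w='a' (idx 1), next='a' -> output (1, 'a'), add 'aa' as idx 3
Step 4: w='c' (idx 2), next='c' -> output (2, 'c'), add 'cc' as idx 4
Step 5: w='a' (idx 1), next='c' -> output (1, 'c'), add 'ac' as idx 5
Step 6: w='cc' (idx 4), end of input -> output (4, '')


Encoded: [(0, 'a'), (0, 'c'), (1, 'a'), (2, 'c'), (1, 'c'), (4, '')]


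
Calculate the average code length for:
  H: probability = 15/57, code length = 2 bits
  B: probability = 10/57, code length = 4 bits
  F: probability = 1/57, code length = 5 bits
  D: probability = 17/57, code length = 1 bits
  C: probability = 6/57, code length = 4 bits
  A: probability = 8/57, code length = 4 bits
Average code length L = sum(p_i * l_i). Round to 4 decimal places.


Weighted contributions p_i * l_i:
  H: (15/57) * 2 = 30/57
  B: (10/57) * 4 = 40/57
  F: (1/57) * 5 = 5/57
  D: (17/57) * 1 = 17/57
  C: (6/57) * 4 = 24/57
  A: (8/57) * 4 = 32/57
Sum = (30 + 40 + 5 + 17 + 24 + 32)/57 = 148/57

L = 148/57 = 2.5965 bits/symbol


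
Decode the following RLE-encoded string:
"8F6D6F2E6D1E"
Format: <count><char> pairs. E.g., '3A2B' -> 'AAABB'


Expanding each <count><char> pair:
  8F -> 'FFFFFFFF'
  6D -> 'DDDDDD'
  6F -> 'FFFFFF'
  2E -> 'EE'
  6D -> 'DDDDDD'
  1E -> 'E'

Decoded = FFFFFFFFDDDDDDFFFFFFEEDDDDDDE


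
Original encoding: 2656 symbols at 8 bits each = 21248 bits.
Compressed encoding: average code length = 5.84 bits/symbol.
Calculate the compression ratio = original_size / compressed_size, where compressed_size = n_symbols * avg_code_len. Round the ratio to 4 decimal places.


original_size = n_symbols * orig_bits = 2656 * 8 = 21248 bits
compressed_size = n_symbols * avg_code_len = 2656 * 5.84 = 15511.04 bits
ratio = original_size / compressed_size = 21248 / 15511.04 = 1.3699

Compression ratio = 1.3699


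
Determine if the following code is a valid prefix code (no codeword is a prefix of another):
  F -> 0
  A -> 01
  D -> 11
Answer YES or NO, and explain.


Checking each pair (does one codeword prefix another?):
  F='0' vs A='01': prefix -- VIOLATION

NO -- this is NOT a valid prefix code. F (0) is a prefix of A (01).


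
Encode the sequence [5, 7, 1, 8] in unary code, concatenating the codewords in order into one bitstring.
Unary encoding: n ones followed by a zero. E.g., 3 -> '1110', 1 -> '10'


Encode each number as n ones followed by a terminating 0:
  5 -> 111110 (6 bits)
  7 -> 11111110 (8 bits)
  1 -> 10 (2 bits)
  8 -> 111111110 (9 bits)
Total length = 6 + 8 + 2 + 9 = 25 bits.

Unary([5, 7, 1, 8]) = 1111101111111010111111110 (25 bits)


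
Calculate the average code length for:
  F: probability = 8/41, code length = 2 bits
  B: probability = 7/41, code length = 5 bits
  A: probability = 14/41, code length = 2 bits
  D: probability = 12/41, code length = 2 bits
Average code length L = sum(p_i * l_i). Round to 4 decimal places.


Weighted contributions p_i * l_i:
  F: (8/41) * 2 = 16/41
  B: (7/41) * 5 = 35/41
  A: (14/41) * 2 = 28/41
  D: (12/41) * 2 = 24/41
Sum = (16 + 35 + 28 + 24)/41 = 103/41

L = 103/41 = 2.5122 bits/symbol


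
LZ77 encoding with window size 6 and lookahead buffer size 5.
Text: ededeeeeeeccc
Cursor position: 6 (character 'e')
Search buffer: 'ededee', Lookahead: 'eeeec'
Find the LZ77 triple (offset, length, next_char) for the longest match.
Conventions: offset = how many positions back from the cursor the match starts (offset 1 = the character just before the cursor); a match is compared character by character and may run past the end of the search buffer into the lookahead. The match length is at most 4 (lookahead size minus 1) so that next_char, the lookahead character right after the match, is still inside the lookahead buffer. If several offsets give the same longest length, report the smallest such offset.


Try each offset into the search buffer:
  offset=1 (pos 5, char 'e'): match length 4
  offset=2 (pos 4, char 'e'): match length 4
  offset=3 (pos 3, char 'd'): match length 0
  offset=4 (pos 2, char 'e'): match length 1
  offset=5 (pos 1, char 'd'): match length 0
  offset=6 (pos 0, char 'e'): match length 1
Longest match has length 4, found at offsets 1, 2; take the smallest, offset 1.
next_char = character at position 6 + 4 = 10 -> 'c'

Best match: offset=1, length=4 (matching 'eeee' starting at position 5)
LZ77 triple: (1, 4, 'c')
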